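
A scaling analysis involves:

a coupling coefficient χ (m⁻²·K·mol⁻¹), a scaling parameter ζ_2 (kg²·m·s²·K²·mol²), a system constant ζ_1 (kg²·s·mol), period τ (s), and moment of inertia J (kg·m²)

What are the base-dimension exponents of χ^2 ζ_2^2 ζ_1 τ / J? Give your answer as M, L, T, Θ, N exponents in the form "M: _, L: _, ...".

M: 5, L: -4, T: 6, Θ: 6, N: 3

Collect each base-dimension exponent across the product:
  M: 2·(0) + 2·(2) + (2) + (0) − (1) = 5
  L: 2·(-2) + 2·(1) + (0) + (0) − (2) = -4
  T: 2·(0) + 2·(2) + (1) + (1) − (0) = 6
  Θ: 2·(1) + 2·(2) + (0) + (0) − (0) = 6
  N: 2·(-1) + 2·(2) + (1) + (0) − (0) = 3
So the dimensions are [M⁵ L⁻⁴ T⁶ Θ⁶ N³].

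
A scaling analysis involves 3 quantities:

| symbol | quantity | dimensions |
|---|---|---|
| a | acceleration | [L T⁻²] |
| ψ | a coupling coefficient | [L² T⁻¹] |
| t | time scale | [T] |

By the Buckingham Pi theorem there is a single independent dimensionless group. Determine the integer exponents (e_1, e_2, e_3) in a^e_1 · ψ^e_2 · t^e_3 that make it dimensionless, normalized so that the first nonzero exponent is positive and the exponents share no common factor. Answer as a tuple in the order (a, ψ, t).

L: e_1·(1) + e_2·(2) + e_3·(0) = 0
T: e_1·(-2) + e_2·(-1) + e_3·(1) = 0
Solving this homogeneous linear system for the smallest-integer solution (first nonzero entry positive) gives (2, -1, 3).

(2, -1, 3)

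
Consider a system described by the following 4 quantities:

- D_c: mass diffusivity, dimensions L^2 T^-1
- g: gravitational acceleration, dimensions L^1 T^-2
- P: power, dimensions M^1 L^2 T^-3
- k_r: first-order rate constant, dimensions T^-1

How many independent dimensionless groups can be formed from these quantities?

1

There are 4 variables and 3 base dimensions (M, L, T).
The dimension matrix has rank 3.
Independent dimensionless groups: 4 − 3 = 1.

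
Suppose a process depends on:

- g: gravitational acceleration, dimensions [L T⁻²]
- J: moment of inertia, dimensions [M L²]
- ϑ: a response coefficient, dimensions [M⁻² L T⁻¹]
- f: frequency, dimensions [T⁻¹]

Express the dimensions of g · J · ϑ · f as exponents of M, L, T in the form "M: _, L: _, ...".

M: -1, L: 4, T: -4

Collect each base-dimension exponent across the product:
  M: (0) + (1) + (-2) + (0) = -1
  L: (1) + (2) + (1) + (0) = 4
  T: (-2) + (0) + (-1) + (-1) = -4
So the dimensions are [M⁻¹ L⁴ T⁻⁴].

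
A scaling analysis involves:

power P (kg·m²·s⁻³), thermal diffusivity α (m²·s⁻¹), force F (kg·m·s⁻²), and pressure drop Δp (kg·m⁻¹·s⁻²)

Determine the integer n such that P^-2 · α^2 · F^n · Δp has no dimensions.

Balance the M exponent: (1)·n from F, plus −2·(1) + 2·(0) + (1) = -1 from the rest, must sum to zero.
n − 1 = 0, so n = 1.

1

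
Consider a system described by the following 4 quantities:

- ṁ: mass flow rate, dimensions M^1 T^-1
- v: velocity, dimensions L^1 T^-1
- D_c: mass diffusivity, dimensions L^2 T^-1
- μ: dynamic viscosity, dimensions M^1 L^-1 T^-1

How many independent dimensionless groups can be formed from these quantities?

There are 4 variables and 3 base dimensions (M, L, T).
The dimension matrix has rank 3.
Independent dimensionless groups: 4 − 3 = 1.

1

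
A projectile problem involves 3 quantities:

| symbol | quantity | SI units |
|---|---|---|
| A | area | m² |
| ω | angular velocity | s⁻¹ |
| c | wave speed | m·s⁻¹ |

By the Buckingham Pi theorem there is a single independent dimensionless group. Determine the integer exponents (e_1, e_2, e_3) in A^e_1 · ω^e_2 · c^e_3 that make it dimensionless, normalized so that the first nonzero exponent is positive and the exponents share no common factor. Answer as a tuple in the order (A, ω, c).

L: e_1·(2) + e_2·(0) + e_3·(1) = 0
T: e_1·(0) + e_2·(-1) + e_3·(-1) = 0
Solving this homogeneous linear system for the smallest-integer solution (first nonzero entry positive) gives (1, 2, -2).

(1, 2, -2)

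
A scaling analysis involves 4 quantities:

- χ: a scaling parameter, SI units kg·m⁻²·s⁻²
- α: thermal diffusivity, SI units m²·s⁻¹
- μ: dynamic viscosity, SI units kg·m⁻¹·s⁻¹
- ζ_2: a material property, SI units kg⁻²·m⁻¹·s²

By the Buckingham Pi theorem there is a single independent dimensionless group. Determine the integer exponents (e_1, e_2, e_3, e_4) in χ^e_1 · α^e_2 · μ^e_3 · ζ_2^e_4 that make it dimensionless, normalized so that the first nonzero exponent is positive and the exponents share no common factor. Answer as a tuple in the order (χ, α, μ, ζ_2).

M: e_1·(1) + e_2·(0) + e_3·(1) + e_4·(-2) = 0
L: e_1·(-2) + e_2·(2) + e_3·(-1) + e_4·(-1) = 0
T: e_1·(-2) + e_2·(-1) + e_3·(-1) + e_4·(2) = 0
Solving this homogeneous linear system for the smallest-integer solution (first nonzero entry positive) gives (1, -1, -3, -1).

(1, -1, -3, -1)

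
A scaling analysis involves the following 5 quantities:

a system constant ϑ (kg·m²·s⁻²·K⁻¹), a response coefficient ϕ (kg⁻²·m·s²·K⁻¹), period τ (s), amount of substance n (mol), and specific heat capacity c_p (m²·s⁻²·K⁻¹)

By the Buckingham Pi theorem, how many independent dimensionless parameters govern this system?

0

There are 5 variables and 5 base dimensions (M, L, T, Θ, N).
The dimension matrix has rank 5.
Independent dimensionless groups: 5 − 5 = 0.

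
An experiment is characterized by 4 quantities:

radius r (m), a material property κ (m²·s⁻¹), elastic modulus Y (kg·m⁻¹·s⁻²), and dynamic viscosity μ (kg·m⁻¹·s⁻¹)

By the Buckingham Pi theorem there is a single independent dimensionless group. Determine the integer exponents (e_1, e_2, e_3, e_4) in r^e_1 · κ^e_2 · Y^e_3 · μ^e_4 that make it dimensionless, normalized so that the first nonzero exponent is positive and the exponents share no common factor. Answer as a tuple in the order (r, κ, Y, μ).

(2, -1, 1, -1)

M: e_1·(0) + e_2·(0) + e_3·(1) + e_4·(1) = 0
L: e_1·(1) + e_2·(2) + e_3·(-1) + e_4·(-1) = 0
T: e_1·(0) + e_2·(-1) + e_3·(-2) + e_4·(-1) = 0
Solving this homogeneous linear system for the smallest-integer solution (first nonzero entry positive) gives (2, -1, 1, -1).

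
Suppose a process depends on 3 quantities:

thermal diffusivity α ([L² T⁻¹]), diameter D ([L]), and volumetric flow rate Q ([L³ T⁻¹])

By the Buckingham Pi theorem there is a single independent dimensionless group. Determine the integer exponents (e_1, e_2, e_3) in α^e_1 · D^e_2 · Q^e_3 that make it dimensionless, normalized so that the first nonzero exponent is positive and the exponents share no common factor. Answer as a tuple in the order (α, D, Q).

L: e_1·(2) + e_2·(1) + e_3·(3) = 0
T: e_1·(-1) + e_2·(0) + e_3·(-1) = 0
Solving this homogeneous linear system for the smallest-integer solution (first nonzero entry positive) gives (1, 1, -1).

(1, 1, -1)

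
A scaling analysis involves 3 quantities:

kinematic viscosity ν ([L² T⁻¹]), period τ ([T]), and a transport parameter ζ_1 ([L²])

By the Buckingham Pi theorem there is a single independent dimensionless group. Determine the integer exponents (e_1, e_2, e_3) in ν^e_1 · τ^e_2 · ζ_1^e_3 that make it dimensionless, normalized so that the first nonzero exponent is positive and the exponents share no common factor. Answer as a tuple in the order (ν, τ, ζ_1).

L: e_1·(2) + e_2·(0) + e_3·(2) = 0
T: e_1·(-1) + e_2·(1) + e_3·(0) = 0
Solving this homogeneous linear system for the smallest-integer solution (first nonzero entry positive) gives (1, 1, -1).

(1, 1, -1)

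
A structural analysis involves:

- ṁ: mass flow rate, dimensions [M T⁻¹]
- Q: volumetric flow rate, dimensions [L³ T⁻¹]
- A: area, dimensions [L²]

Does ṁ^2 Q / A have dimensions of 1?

Sum the exponent of each base dimension across the product:
  M: 2·[ṁ]_M + [Q]_M − [A]_M = 2·(1) + (0) − (0) = 2
  L: 2·[ṁ]_L + [Q]_L − [A]_L = 2·(0) + (3) − (2) = 1
  T: 2·[ṁ]_T + [Q]_T − [A]_T = 2·(-1) + (-1) − (0) = -3
Net dimensions [M² L T⁻³] ≠ [1] — not dimensionless.

no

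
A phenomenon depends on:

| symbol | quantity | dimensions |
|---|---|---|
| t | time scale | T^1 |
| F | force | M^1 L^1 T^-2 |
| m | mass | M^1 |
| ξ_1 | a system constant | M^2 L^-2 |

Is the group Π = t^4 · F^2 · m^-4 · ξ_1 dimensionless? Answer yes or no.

yes

Sum the exponent of each base dimension across the product:
  M: 4·[t]_M + 2·[F]_M − 4·[m]_M + [ξ_1]_M = 4·(0) + 2·(1) − 4·(1) + (2) = 0
  L: 4·[t]_L + 2·[F]_L − 4·[m]_L + [ξ_1]_L = 4·(0) + 2·(1) − 4·(0) + (-2) = 0
  T: 4·[t]_T + 2·[F]_T − 4·[m]_T + [ξ_1]_T = 4·(1) + 2·(-2) − 4·(0) + (0) = 0
All base exponents vanish — dimensionless.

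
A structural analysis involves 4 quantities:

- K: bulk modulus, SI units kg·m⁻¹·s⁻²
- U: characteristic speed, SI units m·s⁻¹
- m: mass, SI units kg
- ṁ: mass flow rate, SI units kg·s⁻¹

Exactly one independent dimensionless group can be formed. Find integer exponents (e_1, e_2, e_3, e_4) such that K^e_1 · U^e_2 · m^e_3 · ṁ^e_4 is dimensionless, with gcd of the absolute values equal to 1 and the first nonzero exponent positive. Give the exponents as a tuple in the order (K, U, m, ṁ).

(1, 1, 2, -3)

M: e_1·(1) + e_2·(0) + e_3·(1) + e_4·(1) = 0
L: e_1·(-1) + e_2·(1) + e_3·(0) + e_4·(0) = 0
T: e_1·(-2) + e_2·(-1) + e_3·(0) + e_4·(-1) = 0
Solving this homogeneous linear system for the smallest-integer solution (first nonzero entry positive) gives (1, 1, 2, -3).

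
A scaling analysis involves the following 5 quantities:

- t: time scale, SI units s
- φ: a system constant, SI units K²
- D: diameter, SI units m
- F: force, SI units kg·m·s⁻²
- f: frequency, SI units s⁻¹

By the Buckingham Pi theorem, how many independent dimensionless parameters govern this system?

There are 5 variables and 4 base dimensions (M, L, T, Θ).
The dimension matrix has rank 4.
Independent dimensionless groups: 5 − 4 = 1.

1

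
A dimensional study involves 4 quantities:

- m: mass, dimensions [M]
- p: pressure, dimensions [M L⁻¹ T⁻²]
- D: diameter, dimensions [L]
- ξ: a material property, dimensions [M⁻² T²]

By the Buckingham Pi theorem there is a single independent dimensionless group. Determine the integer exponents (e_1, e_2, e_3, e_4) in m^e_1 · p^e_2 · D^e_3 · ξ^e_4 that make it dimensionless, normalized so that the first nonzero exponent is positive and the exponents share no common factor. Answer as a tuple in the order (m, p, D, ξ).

M: e_1·(1) + e_2·(1) + e_3·(0) + e_4·(-2) = 0
L: e_1·(0) + e_2·(-1) + e_3·(1) + e_4·(0) = 0
T: e_1·(0) + e_2·(-2) + e_3·(0) + e_4·(2) = 0
Solving this homogeneous linear system for the smallest-integer solution (first nonzero entry positive) gives (1, 1, 1, 1).

(1, 1, 1, 1)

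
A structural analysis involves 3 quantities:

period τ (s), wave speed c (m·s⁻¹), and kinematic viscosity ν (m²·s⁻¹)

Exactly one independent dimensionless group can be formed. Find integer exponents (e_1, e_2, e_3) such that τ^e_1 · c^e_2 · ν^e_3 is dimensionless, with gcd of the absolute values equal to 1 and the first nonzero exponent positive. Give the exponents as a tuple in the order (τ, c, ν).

L: e_1·(0) + e_2·(1) + e_3·(2) = 0
T: e_1·(1) + e_2·(-1) + e_3·(-1) = 0
Solving this homogeneous linear system for the smallest-integer solution (first nonzero entry positive) gives (1, 2, -1).

(1, 2, -1)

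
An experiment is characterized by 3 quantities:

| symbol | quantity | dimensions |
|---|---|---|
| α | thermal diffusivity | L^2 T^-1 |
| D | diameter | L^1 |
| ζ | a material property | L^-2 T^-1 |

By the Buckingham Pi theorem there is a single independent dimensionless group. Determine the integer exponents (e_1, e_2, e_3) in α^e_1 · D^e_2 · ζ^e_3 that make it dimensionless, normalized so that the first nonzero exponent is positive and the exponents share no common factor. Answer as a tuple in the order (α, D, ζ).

(1, -4, -1)

L: e_1·(2) + e_2·(1) + e_3·(-2) = 0
T: e_1·(-1) + e_2·(0) + e_3·(-1) = 0
Solving this homogeneous linear system for the smallest-integer solution (first nonzero entry positive) gives (1, -4, -1).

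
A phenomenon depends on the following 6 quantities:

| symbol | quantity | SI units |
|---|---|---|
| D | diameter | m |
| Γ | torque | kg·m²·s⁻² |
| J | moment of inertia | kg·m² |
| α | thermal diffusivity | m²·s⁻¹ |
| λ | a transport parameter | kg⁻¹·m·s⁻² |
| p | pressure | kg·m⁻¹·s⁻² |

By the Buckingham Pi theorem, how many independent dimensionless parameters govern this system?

3

There are 6 variables and 3 base dimensions (M, L, T).
The dimension matrix has rank 3.
Independent dimensionless groups: 6 − 3 = 3.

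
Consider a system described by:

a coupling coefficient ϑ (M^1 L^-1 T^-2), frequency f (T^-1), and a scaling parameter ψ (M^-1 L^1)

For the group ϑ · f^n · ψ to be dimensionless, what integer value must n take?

Balance the T exponent: (-1)·n from f, plus (-2) + (0) = -2 from the rest, must sum to zero.
−n − 2 = 0, so n = -2.

-2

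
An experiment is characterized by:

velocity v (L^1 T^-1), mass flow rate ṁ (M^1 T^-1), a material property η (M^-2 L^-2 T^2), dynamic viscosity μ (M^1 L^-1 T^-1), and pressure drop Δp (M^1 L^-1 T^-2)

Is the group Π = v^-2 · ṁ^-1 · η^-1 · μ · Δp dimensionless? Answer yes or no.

Sum the exponent of each base dimension across the product:
  M: −2·[v]_M − [ṁ]_M − [η]_M + [μ]_M + [Δp]_M = −2·(0) − (1) − (-2) + (1) + (1) = 3
  L: −2·[v]_L − [ṁ]_L − [η]_L + [μ]_L + [Δp]_L = −2·(1) − (0) − (-2) + (-1) + (-1) = -2
  T: −2·[v]_T − [ṁ]_T − [η]_T + [μ]_T + [Δp]_T = −2·(-1) − (-1) − (2) + (-1) + (-2) = -2
Net dimensions [M³ L⁻² T⁻²] ≠ [1] — not dimensionless.

no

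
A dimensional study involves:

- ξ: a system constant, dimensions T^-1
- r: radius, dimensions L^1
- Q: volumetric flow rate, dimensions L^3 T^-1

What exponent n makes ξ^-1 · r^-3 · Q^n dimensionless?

1

Balance the L exponent: (3)·n from Q, plus −(0) − 3·(1) = -3 from the rest, must sum to zero.
3n − 3 = 0, so n = 1.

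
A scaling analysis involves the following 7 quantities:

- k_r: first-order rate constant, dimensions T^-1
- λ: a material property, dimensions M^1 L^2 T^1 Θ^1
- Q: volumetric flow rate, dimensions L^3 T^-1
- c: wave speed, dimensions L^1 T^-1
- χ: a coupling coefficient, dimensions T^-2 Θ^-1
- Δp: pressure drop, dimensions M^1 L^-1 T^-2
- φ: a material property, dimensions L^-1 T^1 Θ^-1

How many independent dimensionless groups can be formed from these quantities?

3

There are 7 variables and 4 base dimensions (M, L, T, Θ).
The dimension matrix has rank 4.
Independent dimensionless groups: 7 − 4 = 3.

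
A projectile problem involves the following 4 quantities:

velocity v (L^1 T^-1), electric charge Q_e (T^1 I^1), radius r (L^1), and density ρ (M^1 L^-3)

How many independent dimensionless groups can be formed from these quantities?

0

There are 4 variables and 4 base dimensions (M, L, T, I).
The dimension matrix has rank 4.
Independent dimensionless groups: 4 − 4 = 0.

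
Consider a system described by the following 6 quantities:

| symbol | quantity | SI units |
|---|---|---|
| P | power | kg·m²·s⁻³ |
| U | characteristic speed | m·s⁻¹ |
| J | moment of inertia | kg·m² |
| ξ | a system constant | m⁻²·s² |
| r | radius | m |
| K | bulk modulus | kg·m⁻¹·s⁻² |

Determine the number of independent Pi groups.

3

There are 6 variables and 3 base dimensions (M, L, T).
The dimension matrix has rank 3.
Independent dimensionless groups: 6 − 3 = 3.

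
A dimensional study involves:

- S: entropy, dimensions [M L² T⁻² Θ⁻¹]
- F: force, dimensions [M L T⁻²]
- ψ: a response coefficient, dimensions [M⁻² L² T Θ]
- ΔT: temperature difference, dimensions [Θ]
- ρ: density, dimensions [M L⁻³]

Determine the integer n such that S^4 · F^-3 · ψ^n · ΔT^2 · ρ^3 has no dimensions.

Balance the M exponent: (-2)·n from ψ, plus 4·(1) − 3·(1) + 2·(0) + 3·(1) = 4 from the rest, must sum to zero.
-2n + 4 = 0, so n = 2.

2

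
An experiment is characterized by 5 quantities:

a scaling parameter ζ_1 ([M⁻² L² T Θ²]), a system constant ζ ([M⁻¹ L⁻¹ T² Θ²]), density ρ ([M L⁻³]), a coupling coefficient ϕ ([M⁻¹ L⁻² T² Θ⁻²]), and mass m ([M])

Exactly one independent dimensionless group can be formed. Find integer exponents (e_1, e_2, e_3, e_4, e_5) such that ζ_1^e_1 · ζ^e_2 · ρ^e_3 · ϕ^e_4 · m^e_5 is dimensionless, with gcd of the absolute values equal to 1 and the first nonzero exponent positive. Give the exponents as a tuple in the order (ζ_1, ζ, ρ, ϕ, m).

M: e_1·(-2) + e_2·(-1) + e_3·(1) + e_4·(-1) + e_5·(1) = 0
L: e_1·(2) + e_2·(-1) + e_3·(-3) + e_4·(-2) + e_5·(0) = 0
T: e_1·(1) + e_2·(2) + e_3·(0) + e_4·(2) + e_5·(0) = 0
Θ: e_1·(2) + e_2·(2) + e_3·(0) + e_4·(-2) + e_5·(0) = 0
Solving this homogeneous linear system for the smallest-integer solution (first nonzero entry positive) gives (4, -3, 3, 1, 3).

(4, -3, 3, 1, 3)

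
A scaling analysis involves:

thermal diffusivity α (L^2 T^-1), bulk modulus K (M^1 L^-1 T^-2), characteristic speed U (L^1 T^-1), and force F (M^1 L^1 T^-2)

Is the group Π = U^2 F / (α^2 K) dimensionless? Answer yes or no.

Sum the exponent of each base dimension across the product:
  M: −2·[α]_M − [K]_M + 2·[U]_M + [F]_M = −2·(0) − (1) + 2·(0) + (1) = 0
  L: −2·[α]_L − [K]_L + 2·[U]_L + [F]_L = −2·(2) − (-1) + 2·(1) + (1) = 0
  T: −2·[α]_T − [K]_T + 2·[U]_T + [F]_T = −2·(-1) − (-2) + 2·(-1) + (-2) = 0
All base exponents vanish — dimensionless.

yes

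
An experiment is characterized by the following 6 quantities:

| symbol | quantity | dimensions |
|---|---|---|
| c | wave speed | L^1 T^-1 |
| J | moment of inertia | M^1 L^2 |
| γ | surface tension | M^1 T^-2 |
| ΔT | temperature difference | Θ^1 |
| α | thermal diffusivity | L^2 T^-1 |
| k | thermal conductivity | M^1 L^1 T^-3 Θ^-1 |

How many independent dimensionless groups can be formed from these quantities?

2

There are 6 variables and 4 base dimensions (M, L, T, Θ).
The dimension matrix has rank 4.
Independent dimensionless groups: 6 − 4 = 2.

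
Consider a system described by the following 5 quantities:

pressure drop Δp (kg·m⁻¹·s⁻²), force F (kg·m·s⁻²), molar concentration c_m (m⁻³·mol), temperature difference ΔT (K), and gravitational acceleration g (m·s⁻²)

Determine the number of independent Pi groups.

0

There are 5 variables and 5 base dimensions (M, L, T, Θ, N).
The dimension matrix has rank 5.
Independent dimensionless groups: 5 − 5 = 0.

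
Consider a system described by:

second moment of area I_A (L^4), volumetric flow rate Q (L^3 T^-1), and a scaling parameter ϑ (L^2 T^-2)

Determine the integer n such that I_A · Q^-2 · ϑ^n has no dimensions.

1

Balance the L exponent: (2)·n from ϑ, plus (4) − 2·(3) = -2 from the rest, must sum to zero.
2n − 2 = 0, so n = 1.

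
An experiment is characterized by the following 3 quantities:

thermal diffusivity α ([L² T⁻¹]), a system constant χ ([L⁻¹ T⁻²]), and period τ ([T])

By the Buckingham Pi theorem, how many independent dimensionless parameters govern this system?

1

There are 3 variables and 2 base dimensions (L, T).
The dimension matrix has rank 2.
Independent dimensionless groups: 3 − 2 = 1.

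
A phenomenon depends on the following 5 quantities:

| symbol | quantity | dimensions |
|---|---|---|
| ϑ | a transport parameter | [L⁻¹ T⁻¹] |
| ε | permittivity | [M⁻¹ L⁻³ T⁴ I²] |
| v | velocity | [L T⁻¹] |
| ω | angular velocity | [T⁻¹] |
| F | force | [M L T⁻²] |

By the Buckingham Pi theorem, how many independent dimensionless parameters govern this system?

1

There are 5 variables and 4 base dimensions (M, L, T, I).
The dimension matrix has rank 4.
Independent dimensionless groups: 5 − 4 = 1.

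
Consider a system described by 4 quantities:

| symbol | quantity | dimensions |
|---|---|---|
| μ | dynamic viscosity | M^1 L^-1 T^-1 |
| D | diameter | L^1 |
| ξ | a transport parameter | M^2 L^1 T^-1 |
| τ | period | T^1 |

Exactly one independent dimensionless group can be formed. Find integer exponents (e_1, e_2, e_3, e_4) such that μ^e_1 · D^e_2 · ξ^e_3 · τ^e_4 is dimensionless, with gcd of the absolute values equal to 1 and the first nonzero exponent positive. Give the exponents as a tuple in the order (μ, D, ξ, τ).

M: e_1·(1) + e_2·(0) + e_3·(2) + e_4·(0) = 0
L: e_1·(-1) + e_2·(1) + e_3·(1) + e_4·(0) = 0
T: e_1·(-1) + e_2·(0) + e_3·(-1) + e_4·(1) = 0
Solving this homogeneous linear system for the smallest-integer solution (first nonzero entry positive) gives (2, 3, -1, 1).

(2, 3, -1, 1)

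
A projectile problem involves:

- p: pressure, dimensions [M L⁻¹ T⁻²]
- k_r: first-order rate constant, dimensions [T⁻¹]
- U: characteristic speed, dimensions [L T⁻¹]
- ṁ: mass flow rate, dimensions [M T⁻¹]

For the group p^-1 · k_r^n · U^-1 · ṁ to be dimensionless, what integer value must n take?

2

Balance the T exponent: (-1)·n from k_r, plus −(-2) − (-1) + (-1) = 2 from the rest, must sum to zero.
−n + 2 = 0, so n = 2.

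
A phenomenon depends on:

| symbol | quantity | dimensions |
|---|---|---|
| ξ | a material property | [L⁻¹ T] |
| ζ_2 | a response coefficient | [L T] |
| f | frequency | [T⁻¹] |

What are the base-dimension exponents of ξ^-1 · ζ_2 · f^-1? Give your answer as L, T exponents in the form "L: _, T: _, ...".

L: 2, T: 1

Collect each base-dimension exponent across the product:
  L: −(-1) + (1) − (0) = 2
  T: −(1) + (1) − (-1) = 1
So the dimensions are [L² T].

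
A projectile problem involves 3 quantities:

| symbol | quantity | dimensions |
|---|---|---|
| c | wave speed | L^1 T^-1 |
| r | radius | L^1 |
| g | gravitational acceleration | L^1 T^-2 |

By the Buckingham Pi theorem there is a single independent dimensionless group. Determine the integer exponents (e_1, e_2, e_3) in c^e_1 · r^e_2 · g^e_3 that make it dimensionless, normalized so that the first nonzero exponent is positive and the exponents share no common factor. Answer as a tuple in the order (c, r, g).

L: e_1·(1) + e_2·(1) + e_3·(1) = 0
T: e_1·(-1) + e_2·(0) + e_3·(-2) = 0
Solving this homogeneous linear system for the smallest-integer solution (first nonzero entry positive) gives (2, -1, -1).

(2, -1, -1)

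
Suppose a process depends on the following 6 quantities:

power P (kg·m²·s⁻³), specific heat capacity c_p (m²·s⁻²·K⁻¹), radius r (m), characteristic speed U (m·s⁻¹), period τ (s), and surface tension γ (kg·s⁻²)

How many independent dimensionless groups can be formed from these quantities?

2

There are 6 variables and 4 base dimensions (M, L, T, Θ).
The dimension matrix has rank 4.
Independent dimensionless groups: 6 − 4 = 2.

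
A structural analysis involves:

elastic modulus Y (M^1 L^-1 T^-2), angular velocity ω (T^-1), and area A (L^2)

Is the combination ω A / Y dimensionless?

Sum the exponent of each base dimension across the product:
  M: −[Y]_M + [ω]_M + [A]_M = −(1) + (0) + (0) = -1
  L: −[Y]_L + [ω]_L + [A]_L = −(-1) + (0) + (2) = 3
  T: −[Y]_T + [ω]_T + [A]_T = −(-2) + (-1) + (0) = 1
Net dimensions [M⁻¹ L³ T] ≠ [1] — not dimensionless.

no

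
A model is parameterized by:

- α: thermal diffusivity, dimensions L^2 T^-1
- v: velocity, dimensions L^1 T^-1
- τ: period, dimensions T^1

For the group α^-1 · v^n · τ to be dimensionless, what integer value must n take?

2

Balance the L exponent: (1)·n from v, plus −(2) + (0) = -2 from the rest, must sum to zero.
n − 2 = 0, so n = 2.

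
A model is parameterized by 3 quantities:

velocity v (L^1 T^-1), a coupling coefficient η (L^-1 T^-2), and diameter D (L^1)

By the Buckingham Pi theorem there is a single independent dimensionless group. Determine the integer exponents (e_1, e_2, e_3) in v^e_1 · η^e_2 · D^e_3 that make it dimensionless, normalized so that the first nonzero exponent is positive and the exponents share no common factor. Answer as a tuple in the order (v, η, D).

(2, -1, -3)

L: e_1·(1) + e_2·(-1) + e_3·(1) = 0
T: e_1·(-1) + e_2·(-2) + e_3·(0) = 0
Solving this homogeneous linear system for the smallest-integer solution (first nonzero entry positive) gives (2, -1, -3).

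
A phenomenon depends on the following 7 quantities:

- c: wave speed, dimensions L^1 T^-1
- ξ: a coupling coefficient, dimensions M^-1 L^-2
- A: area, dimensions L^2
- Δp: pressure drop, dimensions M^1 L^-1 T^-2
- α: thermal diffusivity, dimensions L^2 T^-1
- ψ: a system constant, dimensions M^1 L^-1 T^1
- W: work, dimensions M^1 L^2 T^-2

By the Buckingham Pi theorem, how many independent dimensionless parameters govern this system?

There are 7 variables and 3 base dimensions (M, L, T).
The dimension matrix has rank 3.
Independent dimensionless groups: 7 − 3 = 4.

4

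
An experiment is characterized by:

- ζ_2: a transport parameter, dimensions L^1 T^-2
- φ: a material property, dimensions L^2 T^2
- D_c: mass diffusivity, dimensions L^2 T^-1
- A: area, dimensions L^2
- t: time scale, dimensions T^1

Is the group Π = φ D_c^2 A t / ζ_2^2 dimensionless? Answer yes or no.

no

Sum the exponent of each base dimension across the product:
  L: −2·[ζ_2]_L + [φ]_L + 2·[D_c]_L + [A]_L + [t]_L = −2·(1) + (2) + 2·(2) + (2) + (0) = 6
  T: −2·[ζ_2]_T + [φ]_T + 2·[D_c]_T + [A]_T + [t]_T = −2·(-2) + (2) + 2·(-1) + (0) + (1) = 5
Net dimensions [L⁶ T⁵] ≠ [1] — not dimensionless.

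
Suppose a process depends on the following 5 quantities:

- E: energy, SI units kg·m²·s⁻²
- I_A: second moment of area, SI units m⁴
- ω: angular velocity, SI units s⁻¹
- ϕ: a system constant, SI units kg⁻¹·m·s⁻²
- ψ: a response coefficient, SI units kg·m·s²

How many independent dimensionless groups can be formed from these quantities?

There are 5 variables and 3 base dimensions (M, L, T).
The dimension matrix has rank 3.
Independent dimensionless groups: 5 − 3 = 2.

2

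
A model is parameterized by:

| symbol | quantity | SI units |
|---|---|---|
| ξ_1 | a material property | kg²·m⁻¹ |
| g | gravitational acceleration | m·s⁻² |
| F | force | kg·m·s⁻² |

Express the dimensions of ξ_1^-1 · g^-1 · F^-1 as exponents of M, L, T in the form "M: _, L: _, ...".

Collect each base-dimension exponent across the product:
  M: −(2) − (0) − (1) = -3
  L: −(-1) − (1) − (1) = -1
  T: −(0) − (-2) − (-2) = 4
So the dimensions are [M⁻³ L⁻¹ T⁴].

M: -3, L: -1, T: 4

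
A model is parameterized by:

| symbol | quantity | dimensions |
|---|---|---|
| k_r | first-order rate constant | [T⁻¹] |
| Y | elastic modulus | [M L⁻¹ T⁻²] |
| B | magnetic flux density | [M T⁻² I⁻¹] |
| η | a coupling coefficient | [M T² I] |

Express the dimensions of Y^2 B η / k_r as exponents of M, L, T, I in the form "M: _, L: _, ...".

Collect each base-dimension exponent across the product:
  M: −(0) + 2·(1) + (1) + (1) = 4
  L: −(0) + 2·(-1) + (0) + (0) = -2
  T: −(-1) + 2·(-2) + (-2) + (2) = -3
  I: −(0) + 2·(0) + (-1) + (1) = 0
So the dimensions are [M⁴ L⁻² T⁻³].

M: 4, L: -2, T: -3, I: 0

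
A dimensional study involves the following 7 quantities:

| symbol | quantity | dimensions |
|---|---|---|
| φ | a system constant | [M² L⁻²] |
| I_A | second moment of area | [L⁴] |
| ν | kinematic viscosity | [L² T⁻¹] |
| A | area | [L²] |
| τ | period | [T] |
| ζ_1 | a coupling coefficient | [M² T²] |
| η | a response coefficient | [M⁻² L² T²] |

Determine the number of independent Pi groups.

4

There are 7 variables and 3 base dimensions (M, L, T).
The dimension matrix has rank 3.
Independent dimensionless groups: 7 − 3 = 4.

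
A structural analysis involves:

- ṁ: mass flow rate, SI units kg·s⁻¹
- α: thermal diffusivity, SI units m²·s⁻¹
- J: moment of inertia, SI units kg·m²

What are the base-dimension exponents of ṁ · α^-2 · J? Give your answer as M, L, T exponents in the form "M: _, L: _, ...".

M: 2, L: -2, T: 1

Collect each base-dimension exponent across the product:
  M: (1) − 2·(0) + (1) = 2
  L: (0) − 2·(2) + (2) = -2
  T: (-1) − 2·(-1) + (0) = 1
So the dimensions are [M² L⁻² T].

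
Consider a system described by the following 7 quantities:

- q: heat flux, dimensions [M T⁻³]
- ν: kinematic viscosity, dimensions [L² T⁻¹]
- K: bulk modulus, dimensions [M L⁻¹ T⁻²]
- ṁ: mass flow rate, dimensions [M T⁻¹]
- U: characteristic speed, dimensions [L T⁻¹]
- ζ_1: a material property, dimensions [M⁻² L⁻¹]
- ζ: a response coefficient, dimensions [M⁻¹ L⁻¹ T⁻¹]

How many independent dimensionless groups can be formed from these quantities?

There are 7 variables and 3 base dimensions (M, L, T).
The dimension matrix has rank 3.
Independent dimensionless groups: 7 − 3 = 4.

4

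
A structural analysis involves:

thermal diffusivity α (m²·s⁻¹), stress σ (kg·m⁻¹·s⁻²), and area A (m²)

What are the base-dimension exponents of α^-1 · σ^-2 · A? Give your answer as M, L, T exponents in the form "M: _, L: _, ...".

Collect each base-dimension exponent across the product:
  M: −(0) − 2·(1) + (0) = -2
  L: −(2) − 2·(-1) + (2) = 2
  T: −(-1) − 2·(-2) + (0) = 5
So the dimensions are [M⁻² L² T⁵].

M: -2, L: 2, T: 5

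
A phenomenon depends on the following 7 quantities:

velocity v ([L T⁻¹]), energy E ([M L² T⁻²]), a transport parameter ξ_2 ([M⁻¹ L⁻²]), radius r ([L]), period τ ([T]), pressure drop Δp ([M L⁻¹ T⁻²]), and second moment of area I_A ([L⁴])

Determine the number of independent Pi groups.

4

There are 7 variables and 3 base dimensions (M, L, T).
The dimension matrix has rank 3.
Independent dimensionless groups: 7 − 3 = 4.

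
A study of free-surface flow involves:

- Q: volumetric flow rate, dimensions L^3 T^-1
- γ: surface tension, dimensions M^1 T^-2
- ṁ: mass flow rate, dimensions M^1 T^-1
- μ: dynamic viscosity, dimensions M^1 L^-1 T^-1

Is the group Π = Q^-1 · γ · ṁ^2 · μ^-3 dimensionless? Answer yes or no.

Sum the exponent of each base dimension across the product:
  M: −[Q]_M + [γ]_M + 2·[ṁ]_M − 3·[μ]_M = −(0) + (1) + 2·(1) − 3·(1) = 0
  L: −[Q]_L + [γ]_L + 2·[ṁ]_L − 3·[μ]_L = −(3) + (0) + 2·(0) − 3·(-1) = 0
  T: −[Q]_T + [γ]_T + 2·[ṁ]_T − 3·[μ]_T = −(-1) + (-2) + 2·(-1) − 3·(-1) = 0
All base exponents vanish — dimensionless.

yes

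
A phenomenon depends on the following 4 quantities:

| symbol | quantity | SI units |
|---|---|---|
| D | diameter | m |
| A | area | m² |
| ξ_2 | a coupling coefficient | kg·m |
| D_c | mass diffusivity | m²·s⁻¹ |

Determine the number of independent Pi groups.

1

There are 4 variables and 3 base dimensions (M, L, T).
The dimension matrix has rank 3.
Independent dimensionless groups: 4 − 3 = 1.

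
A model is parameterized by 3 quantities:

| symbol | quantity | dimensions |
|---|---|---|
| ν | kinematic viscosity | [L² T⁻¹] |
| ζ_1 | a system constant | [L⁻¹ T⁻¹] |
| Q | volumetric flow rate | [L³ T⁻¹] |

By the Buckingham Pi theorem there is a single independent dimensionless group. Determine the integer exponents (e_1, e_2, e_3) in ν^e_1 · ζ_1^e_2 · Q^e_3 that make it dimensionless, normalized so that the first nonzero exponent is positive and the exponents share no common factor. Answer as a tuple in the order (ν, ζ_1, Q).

(4, -1, -3)

L: e_1·(2) + e_2·(-1) + e_3·(3) = 0
T: e_1·(-1) + e_2·(-1) + e_3·(-1) = 0
Solving this homogeneous linear system for the smallest-integer solution (first nonzero entry positive) gives (4, -1, -3).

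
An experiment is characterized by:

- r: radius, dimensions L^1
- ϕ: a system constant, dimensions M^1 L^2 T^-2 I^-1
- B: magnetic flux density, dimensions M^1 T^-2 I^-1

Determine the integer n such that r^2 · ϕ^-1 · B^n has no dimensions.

Balance the M exponent: (1)·n from B, plus 2·(0) − (1) = -1 from the rest, must sum to zero.
n − 1 = 0, so n = 1.

1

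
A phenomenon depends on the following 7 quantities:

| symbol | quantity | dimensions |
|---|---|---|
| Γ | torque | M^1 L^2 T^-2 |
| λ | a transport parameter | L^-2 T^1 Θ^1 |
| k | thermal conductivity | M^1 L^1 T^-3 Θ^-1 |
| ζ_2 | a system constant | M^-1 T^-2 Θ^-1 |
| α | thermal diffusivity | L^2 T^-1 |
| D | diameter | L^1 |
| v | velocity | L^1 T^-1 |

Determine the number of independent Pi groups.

3

There are 7 variables and 4 base dimensions (M, L, T, Θ).
The dimension matrix has rank 4.
Independent dimensionless groups: 7 − 4 = 3.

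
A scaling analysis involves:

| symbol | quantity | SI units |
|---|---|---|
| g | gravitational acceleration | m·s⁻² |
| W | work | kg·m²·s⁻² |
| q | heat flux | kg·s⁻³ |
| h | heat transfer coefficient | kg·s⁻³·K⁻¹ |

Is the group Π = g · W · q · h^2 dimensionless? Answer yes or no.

Sum the exponent of each base dimension across the product:
  M: [g]_M + [W]_M + [q]_M + 2·[h]_M = (0) + (1) + (1) + 2·(1) = 4
  L: [g]_L + [W]_L + [q]_L + 2·[h]_L = (1) + (2) + (0) + 2·(0) = 3
  T: [g]_T + [W]_T + [q]_T + 2·[h]_T = (-2) + (-2) + (-3) + 2·(-3) = -13
  Θ: [g]_Θ + [W]_Θ + [q]_Θ + 2·[h]_Θ = (0) + (0) + (0) + 2·(-1) = -2
Net dimensions [M⁴ L³ T⁻¹³ Θ⁻²] ≠ [1] — not dimensionless.

no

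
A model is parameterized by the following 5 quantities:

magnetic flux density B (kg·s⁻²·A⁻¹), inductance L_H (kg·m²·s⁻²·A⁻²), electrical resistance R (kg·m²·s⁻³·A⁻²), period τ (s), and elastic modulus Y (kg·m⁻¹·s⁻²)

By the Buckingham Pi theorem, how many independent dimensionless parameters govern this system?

There are 5 variables and 4 base dimensions (M, L, T, I).
The dimension matrix has rank 4.
Independent dimensionless groups: 5 − 4 = 1.

1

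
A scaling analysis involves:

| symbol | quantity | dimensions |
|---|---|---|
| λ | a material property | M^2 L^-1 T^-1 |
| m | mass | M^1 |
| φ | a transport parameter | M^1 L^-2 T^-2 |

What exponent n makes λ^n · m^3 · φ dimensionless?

-2

Balance the M exponent: (2)·n from λ, plus 3·(1) + (1) = 4 from the rest, must sum to zero.
2n + 4 = 0, so n = -2.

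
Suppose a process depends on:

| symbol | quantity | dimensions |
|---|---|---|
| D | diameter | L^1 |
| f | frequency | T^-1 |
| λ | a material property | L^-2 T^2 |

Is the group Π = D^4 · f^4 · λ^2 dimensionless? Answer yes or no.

yes

Sum the exponent of each base dimension across the product:
  L: 4·[D]_L + 4·[f]_L + 2·[λ]_L = 4·(1) + 4·(0) + 2·(-2) = 0
  T: 4·[D]_T + 4·[f]_T + 2·[λ]_T = 4·(0) + 4·(-1) + 2·(2) = 0
All base exponents vanish — dimensionless.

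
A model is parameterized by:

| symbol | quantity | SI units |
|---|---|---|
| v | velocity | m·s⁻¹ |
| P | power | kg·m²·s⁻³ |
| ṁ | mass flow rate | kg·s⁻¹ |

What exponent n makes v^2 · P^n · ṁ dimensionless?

-1

Balance the M exponent: (1)·n from P, plus 2·(0) + (1) = 1 from the rest, must sum to zero.
n + 1 = 0, so n = -1.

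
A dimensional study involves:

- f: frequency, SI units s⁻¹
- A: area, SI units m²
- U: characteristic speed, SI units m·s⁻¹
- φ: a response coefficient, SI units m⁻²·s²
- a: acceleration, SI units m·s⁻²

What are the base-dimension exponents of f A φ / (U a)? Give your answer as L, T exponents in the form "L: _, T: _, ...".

Collect each base-dimension exponent across the product:
  L: (0) + (2) − (1) + (-2) − (1) = -2
  T: (-1) + (0) − (-1) + (2) − (-2) = 4
So the dimensions are [L⁻² T⁴].

L: -2, T: 4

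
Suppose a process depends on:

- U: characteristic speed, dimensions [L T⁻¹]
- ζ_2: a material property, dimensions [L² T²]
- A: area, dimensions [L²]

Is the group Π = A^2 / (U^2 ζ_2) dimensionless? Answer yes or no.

Sum the exponent of each base dimension across the product:
  M: −2·[U]_M − [ζ_2]_M + 2·[A]_M = −2·(0) − (0) + 2·(0) = 0
  L: −2·[U]_L − [ζ_2]_L + 2·[A]_L = −2·(1) − (2) + 2·(2) = 0
  T: −2·[U]_T − [ζ_2]_T + 2·[A]_T = −2·(-1) − (2) + 2·(0) = 0
All base exponents vanish — dimensionless.

yes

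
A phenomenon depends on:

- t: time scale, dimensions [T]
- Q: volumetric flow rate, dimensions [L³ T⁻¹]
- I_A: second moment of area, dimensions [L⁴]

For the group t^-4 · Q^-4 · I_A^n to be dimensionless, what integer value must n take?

Balance the L exponent: (4)·n from I_A, plus −4·(0) − 4·(3) = -12 from the rest, must sum to zero.
4n − 12 = 0, so n = 3.

3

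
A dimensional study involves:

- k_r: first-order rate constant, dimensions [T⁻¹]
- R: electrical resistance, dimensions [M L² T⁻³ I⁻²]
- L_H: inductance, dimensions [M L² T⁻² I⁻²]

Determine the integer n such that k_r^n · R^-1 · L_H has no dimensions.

1

Balance the T exponent: (-1)·n from k_r, plus −(-3) + (-2) = 1 from the rest, must sum to zero.
−n + 1 = 0, so n = 1.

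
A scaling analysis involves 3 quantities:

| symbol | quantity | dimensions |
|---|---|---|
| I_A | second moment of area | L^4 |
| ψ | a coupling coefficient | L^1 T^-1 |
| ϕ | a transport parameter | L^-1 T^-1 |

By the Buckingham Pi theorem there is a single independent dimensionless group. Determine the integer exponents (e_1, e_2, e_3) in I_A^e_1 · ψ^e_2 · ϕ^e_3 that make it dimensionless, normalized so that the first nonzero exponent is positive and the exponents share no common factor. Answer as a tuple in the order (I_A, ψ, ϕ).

L: e_1·(4) + e_2·(1) + e_3·(-1) = 0
T: e_1·(0) + e_2·(-1) + e_3·(-1) = 0
Solving this homogeneous linear system for the smallest-integer solution (first nonzero entry positive) gives (1, -2, 2).

(1, -2, 2)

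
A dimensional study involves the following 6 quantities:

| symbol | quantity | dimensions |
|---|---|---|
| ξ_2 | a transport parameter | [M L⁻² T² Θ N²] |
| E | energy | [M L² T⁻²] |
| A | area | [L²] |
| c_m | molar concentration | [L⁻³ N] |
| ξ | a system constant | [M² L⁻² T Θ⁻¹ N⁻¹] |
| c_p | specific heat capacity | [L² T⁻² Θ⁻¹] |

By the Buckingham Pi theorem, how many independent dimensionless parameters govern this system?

1

There are 6 variables and 5 base dimensions (M, L, T, Θ, N).
The dimension matrix has rank 5.
Independent dimensionless groups: 6 − 5 = 1.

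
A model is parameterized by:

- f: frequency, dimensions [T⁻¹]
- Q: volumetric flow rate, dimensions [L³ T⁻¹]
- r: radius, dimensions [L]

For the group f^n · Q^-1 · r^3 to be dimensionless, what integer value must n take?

1

Balance the T exponent: (-1)·n from f, plus −(-1) + 3·(0) = 1 from the rest, must sum to zero.
−n + 1 = 0, so n = 1.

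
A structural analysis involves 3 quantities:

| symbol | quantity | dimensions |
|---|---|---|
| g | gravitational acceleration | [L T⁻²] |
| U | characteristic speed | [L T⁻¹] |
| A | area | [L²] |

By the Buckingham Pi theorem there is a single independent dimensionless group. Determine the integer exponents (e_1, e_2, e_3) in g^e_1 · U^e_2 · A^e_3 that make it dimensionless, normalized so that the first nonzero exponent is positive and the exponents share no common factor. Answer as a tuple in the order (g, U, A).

(2, -4, 1)

L: e_1·(1) + e_2·(1) + e_3·(2) = 0
T: e_1·(-2) + e_2·(-1) + e_3·(0) = 0
Solving this homogeneous linear system for the smallest-integer solution (first nonzero entry positive) gives (2, -4, 1).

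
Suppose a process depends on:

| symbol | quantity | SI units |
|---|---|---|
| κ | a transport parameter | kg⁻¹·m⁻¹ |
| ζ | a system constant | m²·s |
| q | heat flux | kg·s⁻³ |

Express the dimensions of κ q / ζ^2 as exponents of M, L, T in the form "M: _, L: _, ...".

Collect each base-dimension exponent across the product:
  M: (-1) − 2·(0) + (1) = 0
  L: (-1) − 2·(2) + (0) = -5
  T: (0) − 2·(1) + (-3) = -5
So the dimensions are [L⁻⁵ T⁻⁵].

M: 0, L: -5, T: -5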